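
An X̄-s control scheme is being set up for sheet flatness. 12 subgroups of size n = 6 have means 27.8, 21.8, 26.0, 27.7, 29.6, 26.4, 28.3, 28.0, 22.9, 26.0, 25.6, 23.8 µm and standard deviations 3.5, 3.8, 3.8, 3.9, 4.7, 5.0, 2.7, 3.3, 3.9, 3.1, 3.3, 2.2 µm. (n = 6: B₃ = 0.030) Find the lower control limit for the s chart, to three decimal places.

0.108

s̄ = (3.5 + 3.8 + 3.8 + 3.9 + 4.7 + 5.0 + 2.7 + 3.3 + 3.9 + 3.1 + 3.3 + 2.2) / 12 = 3.6000
LCL_s = B₃·s̄ = 0.030 × 3.6000 = 0.1080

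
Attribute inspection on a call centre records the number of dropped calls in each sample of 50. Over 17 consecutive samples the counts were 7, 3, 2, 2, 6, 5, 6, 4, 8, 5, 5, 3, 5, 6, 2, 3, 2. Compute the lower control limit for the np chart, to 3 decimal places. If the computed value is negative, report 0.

0.000

p̄ = Σdᵢ / (k·n) = 74 / (17 × 50) = 0.08706
LCL = np̄ − 3·√(np̄(1−p̄)) = 4.3529 − 3 × 1.9935 = -1.6275 → 0 (negative, so LCL = 0)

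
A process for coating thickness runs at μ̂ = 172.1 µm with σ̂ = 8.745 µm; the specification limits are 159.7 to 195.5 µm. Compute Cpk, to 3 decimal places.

Cpu = (USL − μ̂) / (3σ̂) = (195.5 − 172.1) / (3 × 8.745) = 0.8919; Cpl = (μ̂ − LSL) / (3σ̂) = (172.1 − 159.7) / (3 × 8.745) = 0.4727; Cpk = min(Cpu, Cpl) = 0.4727

0.473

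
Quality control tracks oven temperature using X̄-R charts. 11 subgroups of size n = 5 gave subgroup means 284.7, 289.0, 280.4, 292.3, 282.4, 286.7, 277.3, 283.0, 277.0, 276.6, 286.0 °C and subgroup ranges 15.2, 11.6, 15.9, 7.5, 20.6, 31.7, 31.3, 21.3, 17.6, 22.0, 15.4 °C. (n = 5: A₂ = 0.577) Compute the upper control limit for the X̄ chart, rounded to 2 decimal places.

294.24

X̄̄ = (284.7 + 289.0 + 280.4 + 292.3 + 282.4 + 286.7 + 277.3 + 283.0 + 277.0 + 276.6 + 286.0) / 11 = 3115.4000 / 11 = 283.2182
R̄ = (15.2 + 11.6 + 15.9 + 7.5 + 20.6 + 31.7 + 31.3 + 21.3 + 17.6 + 22.0 + 15.4) / 11 = 210.1000 / 11 = 19.1000
UCL = X̄̄ + A₂·R̄ = 283.2182 + 0.577 × 19.1000 = 294.2389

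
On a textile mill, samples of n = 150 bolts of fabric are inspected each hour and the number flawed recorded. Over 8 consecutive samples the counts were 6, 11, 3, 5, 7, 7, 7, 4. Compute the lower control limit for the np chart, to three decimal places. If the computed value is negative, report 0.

0.000

p̄ = Σdᵢ / (k·n) = 50 / (8 × 150) = 0.04167
LCL = np̄ − 3·√(np̄(1−p̄)) = 6.2500 − 3 × 2.4474 = -1.0921 → 0 (negative, so LCL = 0)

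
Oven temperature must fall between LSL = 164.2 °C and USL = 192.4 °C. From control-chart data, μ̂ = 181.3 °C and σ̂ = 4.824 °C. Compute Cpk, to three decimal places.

Cpu = (USL − μ̂) / (3σ̂) = (192.4 − 181.3) / (3 × 4.824) = 0.7670; Cpl = (μ̂ − LSL) / (3σ̂) = (181.3 − 164.2) / (3 × 4.824) = 1.1816; Cpk = min(Cpu, Cpl) = 0.7670

0.767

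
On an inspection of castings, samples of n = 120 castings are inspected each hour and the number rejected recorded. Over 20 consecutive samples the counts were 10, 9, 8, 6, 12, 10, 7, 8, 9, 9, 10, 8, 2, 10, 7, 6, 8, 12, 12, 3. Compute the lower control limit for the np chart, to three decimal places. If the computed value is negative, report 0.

0.000

p̄ = Σdᵢ / (k·n) = 166 / (20 × 120) = 0.06917
LCL = np̄ − 3·√(np̄(1−p̄)) = 8.3000 − 3 × 2.7796 = -0.0387 → 0 (negative, so LCL = 0)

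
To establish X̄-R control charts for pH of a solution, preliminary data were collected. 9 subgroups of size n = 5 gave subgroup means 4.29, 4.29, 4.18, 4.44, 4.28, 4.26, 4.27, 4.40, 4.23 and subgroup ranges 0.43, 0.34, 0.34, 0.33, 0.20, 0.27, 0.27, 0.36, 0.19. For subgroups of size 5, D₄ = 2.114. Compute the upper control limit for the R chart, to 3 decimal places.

0.641

R̄ = (0.43 + 0.34 + 0.34 + 0.33 + 0.20 + 0.27 + 0.27 + 0.36 + 0.19) / 9 = 2.7300 / 9 = 0.3033
UCL_R = D₄·R̄ = 2.114 × 0.3033 = 0.6412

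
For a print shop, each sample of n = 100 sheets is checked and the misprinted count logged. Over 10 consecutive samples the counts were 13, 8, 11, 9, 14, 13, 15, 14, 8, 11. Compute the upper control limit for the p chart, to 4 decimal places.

0.2121

p̄ = Σdᵢ / (k·n) = 116 / (10 × 100) = 0.11600
UCL = p̄ + 3·√(p̄(1−p̄)/n) = 0.11600 + 3 × √(0.11600×0.88400/100) = 0.11600 + 3 × 0.03202 = 0.21207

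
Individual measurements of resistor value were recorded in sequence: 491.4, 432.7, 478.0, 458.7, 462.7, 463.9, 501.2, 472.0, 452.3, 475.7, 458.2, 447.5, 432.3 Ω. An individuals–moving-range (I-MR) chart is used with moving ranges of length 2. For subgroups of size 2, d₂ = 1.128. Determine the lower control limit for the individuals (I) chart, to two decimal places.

401.20

X̄ = (491.4 + 432.7 + 478.0 + 458.7 + 462.7 + 463.9 + 501.2 + 472.0 + 452.3 + 475.7 + 458.2 + 447.5 + 432.3) / 13 = 463.5846
Moving ranges: 58.7, 45.3, 19.3, 4.0, 1.2, 37.3, 29.2, 19.7, 23.4, 17.5, 10.7, 15.2; M̄R̄ = 281.5000 / 12 = 23.4583
LCL = X̄ − 3·M̄R̄/d₂ = 463.5846 − 3 × 23.4583 / 1.128 = 401.1954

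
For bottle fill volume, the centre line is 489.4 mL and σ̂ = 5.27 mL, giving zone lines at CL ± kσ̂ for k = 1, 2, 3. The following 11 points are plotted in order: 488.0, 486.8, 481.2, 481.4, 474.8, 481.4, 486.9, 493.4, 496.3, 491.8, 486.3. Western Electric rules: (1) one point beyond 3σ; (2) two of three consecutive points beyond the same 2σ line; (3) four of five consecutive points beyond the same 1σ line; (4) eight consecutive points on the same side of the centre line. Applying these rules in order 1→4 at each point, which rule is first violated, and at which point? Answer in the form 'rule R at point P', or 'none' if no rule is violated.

Zone of each point (C = within 1σ̂, B = 1σ̂–2σ̂, A = 2σ̂–3σ̂, * = beyond 3σ̂; sign = side of CL): 1:-C, 2:-C, 3:-B, 4:-B, 5:-A, 6:-B, 7:-C, 8:+C, 9:+B, 10:+C, 11:-C
Rule 3 (four of five consecutive points beyond the same 1σ limit) is satisfied at point 6.

rule 3 at point 6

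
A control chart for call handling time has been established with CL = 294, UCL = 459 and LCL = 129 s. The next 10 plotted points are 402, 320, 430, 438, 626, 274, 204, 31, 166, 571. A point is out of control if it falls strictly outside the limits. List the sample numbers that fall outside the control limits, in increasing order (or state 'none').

5, 8, 10

Compare each point to [129, 459]: sample 5 = 626 > UCL; sample 8 = 31 < LCL; sample 10 = 571 > UCL.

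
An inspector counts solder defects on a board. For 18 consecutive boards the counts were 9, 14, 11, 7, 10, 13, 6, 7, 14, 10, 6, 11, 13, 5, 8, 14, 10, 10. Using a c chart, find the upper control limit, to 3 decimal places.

19.323

c̄ = (9 + 14 + 11 + 7 + 10 + 13 + 6 + 7 + 14 + 10 + 6 + 11 + 13 + 5 + 8 + 14 + 10 + 10) / 18 = 178 / 18 = 9.8889
UCL = c̄ + 3√c̄ = 9.8889 + 3 × √9.8889 = 9.8889 + 3 × 3.1447 = 19.3229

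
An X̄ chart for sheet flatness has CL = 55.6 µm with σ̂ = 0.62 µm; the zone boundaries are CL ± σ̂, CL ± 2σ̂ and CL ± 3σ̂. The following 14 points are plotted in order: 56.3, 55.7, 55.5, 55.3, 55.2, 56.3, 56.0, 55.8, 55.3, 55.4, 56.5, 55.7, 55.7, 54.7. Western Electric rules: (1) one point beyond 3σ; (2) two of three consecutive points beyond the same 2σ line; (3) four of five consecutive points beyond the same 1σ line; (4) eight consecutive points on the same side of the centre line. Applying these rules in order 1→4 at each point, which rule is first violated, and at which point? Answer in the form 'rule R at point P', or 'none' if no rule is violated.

Zone of each point (C = within 1σ̂, B = 1σ̂–2σ̂, A = 2σ̂–3σ̂, * = beyond 3σ̂; sign = side of CL): 1:+B, 2:+C, 3:-C, 4:-C, 5:-C, 6:+B, 7:+C, 8:+C, 9:-C, 10:-C, 11:+B, 12:+C, 13:+C, 14:-B
No rule fires across all 14 points.

none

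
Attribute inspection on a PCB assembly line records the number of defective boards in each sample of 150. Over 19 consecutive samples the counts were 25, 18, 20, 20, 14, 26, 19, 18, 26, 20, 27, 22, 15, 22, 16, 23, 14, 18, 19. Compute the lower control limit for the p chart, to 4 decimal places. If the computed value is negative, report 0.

0.0506

p̄ = Σdᵢ / (k·n) = 382 / (19 × 150) = 0.13404
LCL = p̄ − 3·√(p̄(1−p̄)/n) = 0.13404 − 3 × 0.02782 = 0.05058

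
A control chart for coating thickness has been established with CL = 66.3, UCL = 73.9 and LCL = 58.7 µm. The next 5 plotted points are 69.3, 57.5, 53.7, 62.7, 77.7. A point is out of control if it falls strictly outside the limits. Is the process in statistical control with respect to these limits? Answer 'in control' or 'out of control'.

Compare each point to [58.7, 73.9]: sample 2 = 57.5 < LCL; sample 3 = 53.7 < LCL; sample 5 = 77.7 > UCL.

out of control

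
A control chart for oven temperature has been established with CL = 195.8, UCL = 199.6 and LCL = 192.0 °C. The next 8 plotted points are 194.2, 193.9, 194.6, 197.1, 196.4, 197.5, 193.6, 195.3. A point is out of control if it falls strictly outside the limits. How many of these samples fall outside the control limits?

All 8 points lie within [192.0, 199.6].

0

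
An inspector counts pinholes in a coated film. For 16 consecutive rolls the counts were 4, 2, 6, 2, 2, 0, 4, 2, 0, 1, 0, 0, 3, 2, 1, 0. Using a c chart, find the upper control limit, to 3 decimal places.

c̄ = (4 + 2 + 6 + 2 + 2 + 0 + 4 + 2 + 0 + 1 + 0 + 0 + 3 + 2 + 1 + 0) / 16 = 29 / 16 = 1.8125
UCL = c̄ + 3√c̄ = 1.8125 + 3 × √1.8125 = 1.8125 + 3 × 1.3463 = 5.8514

5.851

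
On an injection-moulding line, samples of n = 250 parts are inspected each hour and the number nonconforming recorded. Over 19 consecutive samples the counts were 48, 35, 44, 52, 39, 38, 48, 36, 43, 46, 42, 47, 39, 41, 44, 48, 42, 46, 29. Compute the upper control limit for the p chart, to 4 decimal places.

0.2411

p̄ = Σdᵢ / (k·n) = 807 / (19 × 250) = 0.16989
UCL = p̄ + 3·√(p̄(1−p̄)/n) = 0.16989 + 3 × √(0.16989×0.83011/250) = 0.16989 + 3 × 0.02375 = 0.24115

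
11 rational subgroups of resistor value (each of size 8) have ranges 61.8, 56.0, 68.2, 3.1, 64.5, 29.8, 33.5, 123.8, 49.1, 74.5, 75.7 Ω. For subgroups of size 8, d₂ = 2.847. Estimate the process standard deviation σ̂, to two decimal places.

20.44

R̄ = (61.8 + 56.0 + 68.2 + 3.1 + 64.5 + 29.8 + 33.5 + 123.8 + 49.1 + 74.5 + 75.7) / 11 = 58.1818
σ̂ = R̄ / d₂ = 58.1818 / 2.847 = 20.4362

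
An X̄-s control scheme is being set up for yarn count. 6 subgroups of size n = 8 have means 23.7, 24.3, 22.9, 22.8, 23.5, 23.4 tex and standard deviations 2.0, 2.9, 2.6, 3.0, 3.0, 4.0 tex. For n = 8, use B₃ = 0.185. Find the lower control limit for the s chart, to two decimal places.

s̄ = (2.0 + 2.9 + 2.6 + 3.0 + 3.0 + 4.0) / 6 = 2.9167
LCL_s = B₃·s̄ = 0.185 × 2.9167 = 0.5396

0.54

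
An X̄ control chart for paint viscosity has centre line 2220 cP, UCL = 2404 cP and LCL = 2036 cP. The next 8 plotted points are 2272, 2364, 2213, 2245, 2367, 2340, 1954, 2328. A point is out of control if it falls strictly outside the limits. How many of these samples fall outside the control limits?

1

Compare each point to [2036, 2404]: sample 7 = 1954 < LCL.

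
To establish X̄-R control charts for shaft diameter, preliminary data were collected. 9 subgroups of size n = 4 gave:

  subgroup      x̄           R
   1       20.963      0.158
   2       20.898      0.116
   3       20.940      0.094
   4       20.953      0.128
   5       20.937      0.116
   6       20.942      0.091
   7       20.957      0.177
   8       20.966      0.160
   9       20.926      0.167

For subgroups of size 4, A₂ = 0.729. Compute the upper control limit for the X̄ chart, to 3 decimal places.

21.040

X̄̄ = (20.963 + 20.898 + 20.940 + 20.953 + 20.937 + 20.942 + 20.957 + 20.966 + 20.926) / 9 = 188.4820 / 9 = 20.9424
R̄ = (0.158 + 0.116 + 0.094 + 0.128 + 0.116 + 0.091 + 0.177 + 0.160 + 0.167) / 9 = 1.2070 / 9 = 0.1341
UCL = X̄̄ + A₂·R̄ = 20.9424 + 0.729 × 0.1341 = 21.0402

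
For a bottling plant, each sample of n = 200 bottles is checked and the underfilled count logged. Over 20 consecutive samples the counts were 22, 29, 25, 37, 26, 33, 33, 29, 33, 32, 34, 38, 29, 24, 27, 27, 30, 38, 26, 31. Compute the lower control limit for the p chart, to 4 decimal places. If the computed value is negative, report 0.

0.0748

p̄ = Σdᵢ / (k·n) = 603 / (20 × 200) = 0.15075
LCL = p̄ − 3·√(p̄(1−p̄)/n) = 0.15075 − 3 × 0.02530 = 0.07485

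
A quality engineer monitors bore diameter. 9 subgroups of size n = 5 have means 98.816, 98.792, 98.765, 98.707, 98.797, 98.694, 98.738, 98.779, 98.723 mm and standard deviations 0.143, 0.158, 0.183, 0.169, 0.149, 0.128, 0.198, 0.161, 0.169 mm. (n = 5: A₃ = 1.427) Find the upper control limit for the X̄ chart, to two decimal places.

98.99

X̄̄ = (98.816 + 98.792 + 98.765 + 98.707 + 98.797 + 98.694 + 98.738 + 98.779 + 98.723) / 9 = 98.7568
s̄ = (0.143 + 0.158 + 0.183 + 0.169 + 0.149 + 0.128 + 0.198 + 0.161 + 0.169) / 9 = 0.1620
UCL = X̄̄ + A₃·s̄ = 98.7568 + 1.427 × 0.1620 = 98.9880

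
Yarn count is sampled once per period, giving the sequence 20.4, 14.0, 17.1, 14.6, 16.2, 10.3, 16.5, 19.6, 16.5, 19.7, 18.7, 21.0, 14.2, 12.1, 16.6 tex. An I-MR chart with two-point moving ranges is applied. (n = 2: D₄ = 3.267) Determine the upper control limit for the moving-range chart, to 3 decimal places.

Moving ranges: 6.4, 3.1, 2.5, 1.6, 5.9, 6.2, 3.1, 3.1, 3.2, 1.0, 2.3, 6.8, 2.1, 4.5; M̄R̄ = 51.8000 / 14 = 3.7000
UCL_MR = D₄·M̄R̄ = 3.267 × 3.7000 = 12.0879

12.088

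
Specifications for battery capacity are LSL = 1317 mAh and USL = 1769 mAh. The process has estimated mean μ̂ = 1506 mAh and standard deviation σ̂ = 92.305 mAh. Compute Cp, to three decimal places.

0.816

Cp = (USL − LSL) / (6σ̂) = (1769 − 1317) / (6 × 92.305) = 452.0000 / 553.8300 = 0.8161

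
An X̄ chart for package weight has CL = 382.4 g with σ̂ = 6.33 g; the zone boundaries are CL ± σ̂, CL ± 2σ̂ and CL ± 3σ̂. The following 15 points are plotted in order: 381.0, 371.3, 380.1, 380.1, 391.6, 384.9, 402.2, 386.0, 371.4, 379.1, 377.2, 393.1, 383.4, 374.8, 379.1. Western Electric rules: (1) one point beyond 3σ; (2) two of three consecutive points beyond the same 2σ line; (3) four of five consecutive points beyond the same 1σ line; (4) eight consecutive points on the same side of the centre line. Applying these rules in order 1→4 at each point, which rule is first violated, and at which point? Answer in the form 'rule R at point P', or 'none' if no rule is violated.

Zone of each point (C = within 1σ̂, B = 1σ̂–2σ̂, A = 2σ̂–3σ̂, * = beyond 3σ̂; sign = side of CL): 1:-C, 2:-B, 3:-C, 4:-C, 5:+B, 6:+C, 7:+*, 8:+C, 9:-B, 10:-C, 11:-C, 12:+B, 13:+C, 14:-B, 15:-C
Rule 1 (one point beyond the 3σ limits) is satisfied at point 7.

rule 1 at point 7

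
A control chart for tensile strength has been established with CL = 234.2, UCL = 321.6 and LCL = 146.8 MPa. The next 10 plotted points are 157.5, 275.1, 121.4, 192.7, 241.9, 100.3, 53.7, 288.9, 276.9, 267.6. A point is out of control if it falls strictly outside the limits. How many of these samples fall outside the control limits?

Compare each point to [146.8, 321.6]: sample 3 = 121.4 < LCL; sample 6 = 100.3 < LCL; sample 7 = 53.7 < LCL.

3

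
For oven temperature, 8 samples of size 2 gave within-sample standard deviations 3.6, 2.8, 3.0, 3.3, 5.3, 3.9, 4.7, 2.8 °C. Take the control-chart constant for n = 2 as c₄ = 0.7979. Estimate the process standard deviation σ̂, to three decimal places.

4.606

s̄ = (3.6 + 2.8 + 3.0 + 3.3 + 5.3 + 3.9 + 4.7 + 2.8) / 8 = 3.6750
σ̂ = s̄ / c₄ = 3.6750 / 0.7979 = 4.6058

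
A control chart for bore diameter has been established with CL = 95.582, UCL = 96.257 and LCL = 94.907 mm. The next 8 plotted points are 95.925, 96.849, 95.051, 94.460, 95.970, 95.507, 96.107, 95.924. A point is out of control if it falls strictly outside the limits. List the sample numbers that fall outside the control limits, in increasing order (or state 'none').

Compare each point to [94.907, 96.257]: sample 2 = 96.849 > UCL; sample 4 = 94.460 < LCL.

2, 4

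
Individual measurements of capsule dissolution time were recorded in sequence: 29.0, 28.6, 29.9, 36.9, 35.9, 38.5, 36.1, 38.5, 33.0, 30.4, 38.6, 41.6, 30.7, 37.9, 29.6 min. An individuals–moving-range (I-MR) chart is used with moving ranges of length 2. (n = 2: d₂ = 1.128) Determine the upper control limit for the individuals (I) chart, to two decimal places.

X̄ = (29.0 + 28.6 + 29.9 + 36.9 + 35.9 + 38.5 + 36.1 + 38.5 + 33.0 + 30.4 + 38.6 + 41.6 + 30.7 + 37.9 + 29.6) / 15 = 34.3467
Moving ranges: 0.4, 1.3, 7.0, 1.0, 2.6, 2.4, 2.4, 5.5, 2.6, 8.2, 3.0, 10.9, 7.2, 8.3; M̄R̄ = 62.8000 / 14 = 4.4857
UCL = X̄ + 3·M̄R̄/d₂ = 34.3467 + 3 × 4.4857 / 1.128 = 46.2768

46.28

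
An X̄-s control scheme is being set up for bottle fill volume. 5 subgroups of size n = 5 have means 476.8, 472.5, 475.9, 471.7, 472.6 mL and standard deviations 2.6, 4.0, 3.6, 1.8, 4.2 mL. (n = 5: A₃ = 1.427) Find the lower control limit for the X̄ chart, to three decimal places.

X̄̄ = (476.8 + 472.5 + 475.9 + 471.7 + 472.6) / 5 = 473.9000
s̄ = (2.6 + 4.0 + 3.6 + 1.8 + 4.2) / 5 = 3.2400
LCL = X̄̄ − A₃·s̄ = 473.9000 − 1.427 × 3.2400 = 469.2765

469.277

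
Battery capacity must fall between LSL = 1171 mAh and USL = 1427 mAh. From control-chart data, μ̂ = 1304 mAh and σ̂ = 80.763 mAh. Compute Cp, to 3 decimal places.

0.528

Cp = (USL − LSL) / (6σ̂) = (1427 − 1171) / (6 × 80.763) = 256.0000 / 484.5780 = 0.5283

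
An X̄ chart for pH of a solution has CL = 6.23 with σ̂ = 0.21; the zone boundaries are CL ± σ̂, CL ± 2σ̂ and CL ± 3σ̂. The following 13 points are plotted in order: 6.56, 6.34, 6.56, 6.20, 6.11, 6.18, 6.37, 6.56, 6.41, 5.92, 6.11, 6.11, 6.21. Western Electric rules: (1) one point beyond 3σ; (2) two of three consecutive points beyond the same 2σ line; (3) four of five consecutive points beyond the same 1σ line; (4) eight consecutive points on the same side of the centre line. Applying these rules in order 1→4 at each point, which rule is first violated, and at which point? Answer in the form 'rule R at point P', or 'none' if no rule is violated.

Zone of each point (C = within 1σ̂, B = 1σ̂–2σ̂, A = 2σ̂–3σ̂, * = beyond 3σ̂; sign = side of CL): 1:+B, 2:+C, 3:+B, 4:-C, 5:-C, 6:-C, 7:+C, 8:+B, 9:+C, 10:-B, 11:-C, 12:-C, 13:-C
No rule fires across all 13 points.

none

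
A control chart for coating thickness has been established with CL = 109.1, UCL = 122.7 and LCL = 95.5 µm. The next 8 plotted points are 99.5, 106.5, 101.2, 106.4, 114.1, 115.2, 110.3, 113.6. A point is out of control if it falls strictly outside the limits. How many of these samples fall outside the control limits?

All 8 points lie within [95.5, 122.7].

0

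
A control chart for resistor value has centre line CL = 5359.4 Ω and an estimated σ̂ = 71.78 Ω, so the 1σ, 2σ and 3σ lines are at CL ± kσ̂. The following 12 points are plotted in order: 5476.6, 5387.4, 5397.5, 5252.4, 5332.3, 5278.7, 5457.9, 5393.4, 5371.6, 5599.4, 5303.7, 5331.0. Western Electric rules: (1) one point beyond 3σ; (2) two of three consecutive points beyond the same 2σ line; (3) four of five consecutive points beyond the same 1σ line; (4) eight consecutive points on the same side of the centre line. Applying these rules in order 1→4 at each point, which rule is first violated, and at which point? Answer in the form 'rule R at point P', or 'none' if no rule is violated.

Zone of each point (C = within 1σ̂, B = 1σ̂–2σ̂, A = 2σ̂–3σ̂, * = beyond 3σ̂; sign = side of CL): 1:+B, 2:+C, 3:+C, 4:-B, 5:-C, 6:-B, 7:+B, 8:+C, 9:+C, 10:+*, 11:-C, 12:-C
Rule 1 (one point beyond the 3σ limits) is satisfied at point 10.

rule 1 at point 10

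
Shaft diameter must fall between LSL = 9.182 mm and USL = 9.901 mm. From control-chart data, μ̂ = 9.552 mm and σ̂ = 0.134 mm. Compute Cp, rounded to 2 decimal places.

Cp = (USL − LSL) / (6σ̂) = (9.901 − 9.182) / (6 × 0.134) = 0.7190 / 0.8040 = 0.8943

0.89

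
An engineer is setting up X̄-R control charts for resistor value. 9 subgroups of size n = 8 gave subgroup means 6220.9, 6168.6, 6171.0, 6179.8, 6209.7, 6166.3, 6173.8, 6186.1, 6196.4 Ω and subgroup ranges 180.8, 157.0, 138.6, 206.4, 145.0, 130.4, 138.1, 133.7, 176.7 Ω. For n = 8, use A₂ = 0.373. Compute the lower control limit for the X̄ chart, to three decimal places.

X̄̄ = (6220.9 + 6168.6 + 6171.0 + 6179.8 + 6209.7 + 6166.3 + 6173.8 + 6186.1 + 6196.4) / 9 = 55672.6000 / 9 = 6185.8444
R̄ = (180.8 + 157.0 + 138.6 + 206.4 + 145.0 + 130.4 + 138.1 + 133.7 + 176.7) / 9 = 1406.7000 / 9 = 156.3000
LCL = X̄̄ − A₂·R̄ = 6185.8444 − 0.373 × 156.3000 = 6127.5445

6127.545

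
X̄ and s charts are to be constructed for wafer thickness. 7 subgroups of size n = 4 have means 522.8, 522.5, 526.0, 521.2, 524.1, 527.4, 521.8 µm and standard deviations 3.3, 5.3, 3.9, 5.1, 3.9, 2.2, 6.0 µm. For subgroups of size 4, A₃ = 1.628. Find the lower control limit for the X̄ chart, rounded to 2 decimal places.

X̄̄ = (522.8 + 522.5 + 526.0 + 521.2 + 524.1 + 527.4 + 521.8) / 7 = 523.6857
s̄ = (3.3 + 5.3 + 3.9 + 5.1 + 3.9 + 2.2 + 6.0) / 7 = 4.2429
LCL = X̄̄ − A₃·s̄ = 523.6857 − 1.628 × 4.2429 = 516.7783

516.78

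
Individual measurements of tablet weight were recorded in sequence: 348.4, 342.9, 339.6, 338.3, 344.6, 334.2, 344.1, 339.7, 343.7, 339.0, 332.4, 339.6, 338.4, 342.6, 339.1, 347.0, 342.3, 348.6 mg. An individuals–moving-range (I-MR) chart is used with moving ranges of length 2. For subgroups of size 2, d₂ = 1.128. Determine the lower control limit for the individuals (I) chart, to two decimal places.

327.06

X̄ = (348.4 + 342.9 + 339.6 + 338.3 + 344.6 + 334.2 + 344.1 + 339.7 + 343.7 + 339.0 + 332.4 + 339.6 + 338.4 + 342.6 + 339.1 + 347.0 + 342.3 + 348.6) / 18 = 341.3611
Moving ranges: 5.5, 3.3, 1.3, 6.3, 10.4, 9.9, 4.4, 4.0, 4.7, 6.6, 7.2, 1.2, 4.2, 3.5, 7.9, 4.7, 6.3; M̄R̄ = 91.4000 / 17 = 5.3765
LCL = X̄ − 3·M̄R̄/d₂ = 341.3611 − 3 × 5.3765 / 1.128 = 327.0620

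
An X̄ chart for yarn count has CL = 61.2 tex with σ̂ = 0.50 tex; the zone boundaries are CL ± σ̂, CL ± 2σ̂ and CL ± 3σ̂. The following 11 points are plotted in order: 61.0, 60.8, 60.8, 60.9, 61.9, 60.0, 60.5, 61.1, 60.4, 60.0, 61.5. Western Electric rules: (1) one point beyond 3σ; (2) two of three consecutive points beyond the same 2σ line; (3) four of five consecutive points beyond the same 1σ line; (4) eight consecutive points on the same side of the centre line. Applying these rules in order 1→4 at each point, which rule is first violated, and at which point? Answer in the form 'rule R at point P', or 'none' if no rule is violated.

Zone of each point (C = within 1σ̂, B = 1σ̂–2σ̂, A = 2σ̂–3σ̂, * = beyond 3σ̂; sign = side of CL): 1:-C, 2:-C, 3:-C, 4:-C, 5:+B, 6:-A, 7:-B, 8:-C, 9:-B, 10:-A, 11:+C
Rule 3 (four of five consecutive points beyond the same 1σ limit) is satisfied at point 10.

rule 3 at point 10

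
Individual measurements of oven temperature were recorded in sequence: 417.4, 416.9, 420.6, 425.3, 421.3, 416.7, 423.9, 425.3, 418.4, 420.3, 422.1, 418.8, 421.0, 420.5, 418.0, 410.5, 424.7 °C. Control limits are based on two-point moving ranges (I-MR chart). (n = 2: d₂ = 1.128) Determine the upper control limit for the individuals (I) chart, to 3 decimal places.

X̄ = (417.4 + 416.9 + 420.6 + 425.3 + 421.3 + 416.7 + 423.9 + 425.3 + 418.4 + 420.3 + 422.1 + 418.8 + 421.0 + 420.5 + 418.0 + 410.5 + 424.7) / 17 = 420.1000
Moving ranges: 0.5, 3.7, 4.7, 4.0, 4.6, 7.2, 1.4, 6.9, 1.9, 1.8, 3.3, 2.2, 0.5, 2.5, 7.5, 14.2; M̄R̄ = 66.9000 / 16 = 4.1813
UCL = X̄ + 3·M̄R̄/d₂ = 420.1000 + 3 × 4.1813 / 1.128 = 431.2203

431.220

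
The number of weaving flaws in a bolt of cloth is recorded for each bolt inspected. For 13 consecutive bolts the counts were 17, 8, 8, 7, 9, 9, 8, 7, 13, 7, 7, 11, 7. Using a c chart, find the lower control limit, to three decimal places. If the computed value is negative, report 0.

c̄ = (17 + 8 + 8 + 7 + 9 + 9 + 8 + 7 + 13 + 7 + 7 + 11 + 7) / 13 = 118 / 13 = 9.0769
LCL = c̄ − 3√c̄ = 9.0769 − 3 × 3.0128 = 0.0385

0.039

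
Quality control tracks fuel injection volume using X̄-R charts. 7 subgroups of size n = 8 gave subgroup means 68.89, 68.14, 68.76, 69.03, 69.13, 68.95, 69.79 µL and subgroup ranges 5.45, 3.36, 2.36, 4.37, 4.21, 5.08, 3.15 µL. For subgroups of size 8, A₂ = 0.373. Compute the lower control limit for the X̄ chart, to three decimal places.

X̄̄ = (68.89 + 68.14 + 68.76 + 69.03 + 69.13 + 68.95 + 69.79) / 7 = 482.6900 / 7 = 68.9557
R̄ = (5.45 + 3.36 + 2.36 + 4.37 + 4.21 + 5.08 + 3.15) / 7 = 27.9800 / 7 = 3.9971
LCL = X̄̄ − A₂·R̄ = 68.9557 − 0.373 × 3.9971 = 67.4648

67.465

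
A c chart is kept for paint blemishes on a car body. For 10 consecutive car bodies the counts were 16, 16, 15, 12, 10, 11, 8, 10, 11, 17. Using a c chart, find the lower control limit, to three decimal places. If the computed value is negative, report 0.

c̄ = (16 + 16 + 15 + 12 + 10 + 11 + 8 + 10 + 11 + 17) / 10 = 126 / 10 = 12.6000
LCL = c̄ − 3√c̄ = 12.6000 − 3 × 3.5496 = 1.9511

1.951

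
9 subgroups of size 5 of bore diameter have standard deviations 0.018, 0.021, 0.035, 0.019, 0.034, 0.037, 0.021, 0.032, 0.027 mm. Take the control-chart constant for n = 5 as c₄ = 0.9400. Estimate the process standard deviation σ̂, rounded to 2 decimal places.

s̄ = (0.018 + 0.021 + 0.035 + 0.019 + 0.034 + 0.037 + 0.021 + 0.032 + 0.027) / 9 = 0.0271
σ̂ = s̄ / c₄ = 0.0271 / 0.9400 = 0.0288

0.03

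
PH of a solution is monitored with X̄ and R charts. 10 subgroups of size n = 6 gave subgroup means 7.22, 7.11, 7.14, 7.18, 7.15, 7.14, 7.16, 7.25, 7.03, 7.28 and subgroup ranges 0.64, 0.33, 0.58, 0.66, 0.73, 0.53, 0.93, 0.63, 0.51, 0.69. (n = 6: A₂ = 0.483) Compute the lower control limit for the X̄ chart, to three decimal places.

X̄̄ = (7.22 + 7.11 + 7.14 + 7.18 + 7.15 + 7.14 + 7.16 + 7.25 + 7.03 + 7.28) / 10 = 71.6600 / 10 = 7.1660
R̄ = (0.64 + 0.33 + 0.58 + 0.66 + 0.73 + 0.53 + 0.93 + 0.63 + 0.51 + 0.69) / 10 = 6.2300 / 10 = 0.6230
LCL = X̄̄ − A₂·R̄ = 7.1660 − 0.483 × 0.6230 = 6.8651

6.865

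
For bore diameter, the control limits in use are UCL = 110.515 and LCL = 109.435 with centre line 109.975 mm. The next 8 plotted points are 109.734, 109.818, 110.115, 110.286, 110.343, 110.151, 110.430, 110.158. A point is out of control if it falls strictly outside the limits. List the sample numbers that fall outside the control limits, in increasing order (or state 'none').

none

All 8 points lie within [109.435, 110.515].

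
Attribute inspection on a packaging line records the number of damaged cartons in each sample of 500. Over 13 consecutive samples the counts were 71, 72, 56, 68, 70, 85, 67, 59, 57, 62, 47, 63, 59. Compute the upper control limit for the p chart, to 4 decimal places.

p̄ = Σdᵢ / (k·n) = 836 / (13 × 500) = 0.12862
UCL = p̄ + 3·√(p̄(1−p̄)/n) = 0.12862 + 3 × √(0.12862×0.87138/500) = 0.12862 + 3 × 0.01497 = 0.17353

0.1735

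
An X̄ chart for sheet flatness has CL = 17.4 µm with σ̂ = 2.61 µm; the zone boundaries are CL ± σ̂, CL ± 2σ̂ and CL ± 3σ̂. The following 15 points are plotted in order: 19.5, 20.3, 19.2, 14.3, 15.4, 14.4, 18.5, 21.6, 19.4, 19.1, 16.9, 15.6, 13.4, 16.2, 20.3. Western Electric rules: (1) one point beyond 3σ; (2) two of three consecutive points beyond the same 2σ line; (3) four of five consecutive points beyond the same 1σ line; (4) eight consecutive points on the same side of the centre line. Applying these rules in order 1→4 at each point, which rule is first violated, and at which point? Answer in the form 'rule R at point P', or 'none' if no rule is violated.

none

Zone of each point (C = within 1σ̂, B = 1σ̂–2σ̂, A = 2σ̂–3σ̂, * = beyond 3σ̂; sign = side of CL): 1:+C, 2:+B, 3:+C, 4:-B, 5:-C, 6:-B, 7:+C, 8:+B, 9:+C, 10:+C, 11:-C, 12:-C, 13:-B, 14:-C, 15:+B
No rule fires across all 15 points.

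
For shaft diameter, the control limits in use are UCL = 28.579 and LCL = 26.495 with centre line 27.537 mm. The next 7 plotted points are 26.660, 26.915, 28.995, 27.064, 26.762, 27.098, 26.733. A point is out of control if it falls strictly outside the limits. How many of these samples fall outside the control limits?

1

Compare each point to [26.495, 28.579]: sample 3 = 28.995 > UCL.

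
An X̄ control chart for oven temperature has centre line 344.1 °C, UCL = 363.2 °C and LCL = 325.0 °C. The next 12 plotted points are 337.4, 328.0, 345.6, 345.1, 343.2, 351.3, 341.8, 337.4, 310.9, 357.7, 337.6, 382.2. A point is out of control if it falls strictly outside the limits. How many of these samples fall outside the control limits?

2

Compare each point to [325.0, 363.2]: sample 9 = 310.9 < LCL; sample 12 = 382.2 > UCL.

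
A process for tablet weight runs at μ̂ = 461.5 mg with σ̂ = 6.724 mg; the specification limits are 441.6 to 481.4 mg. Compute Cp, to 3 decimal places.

Cp = (USL − LSL) / (6σ̂) = (481.4 − 441.6) / (6 × 6.724) = 39.8000 / 40.3440 = 0.9865

0.987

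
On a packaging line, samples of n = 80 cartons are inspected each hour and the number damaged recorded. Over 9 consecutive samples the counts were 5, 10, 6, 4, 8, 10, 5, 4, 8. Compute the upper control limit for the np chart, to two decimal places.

p̄ = Σdᵢ / (k·n) = 60 / (9 × 80) = 0.08333
UCL = np̄ + 3·√(np̄(1−p̄)) = 6.6667 + 3 × √(6.6667×0.91667) = 6.6667 + 3 × 2.4721 = 14.0829

14.08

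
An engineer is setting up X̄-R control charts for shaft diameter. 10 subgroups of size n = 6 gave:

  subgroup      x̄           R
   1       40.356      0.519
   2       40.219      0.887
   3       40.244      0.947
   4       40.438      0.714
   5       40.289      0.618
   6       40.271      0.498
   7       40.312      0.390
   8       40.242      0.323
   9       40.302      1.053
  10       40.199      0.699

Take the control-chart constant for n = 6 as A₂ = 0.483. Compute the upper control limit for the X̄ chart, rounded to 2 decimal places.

40.61

X̄̄ = (40.356 + 40.219 + 40.244 + 40.438 + 40.289 + 40.271 + 40.312 + 40.242 + 40.302 + 40.199) / 10 = 402.8720 / 10 = 40.2872
R̄ = (0.519 + 0.887 + 0.947 + 0.714 + 0.618 + 0.498 + 0.390 + 0.323 + 1.053 + 0.699) / 10 = 6.6480 / 10 = 0.6648
UCL = X̄̄ + A₂·R̄ = 40.2872 + 0.483 × 0.6648 = 40.6083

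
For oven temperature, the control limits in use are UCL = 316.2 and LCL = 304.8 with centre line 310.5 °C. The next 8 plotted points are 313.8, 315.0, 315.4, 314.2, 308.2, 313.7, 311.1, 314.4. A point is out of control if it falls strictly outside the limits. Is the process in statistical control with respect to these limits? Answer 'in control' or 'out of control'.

in control

All 8 points lie within [304.8, 316.2].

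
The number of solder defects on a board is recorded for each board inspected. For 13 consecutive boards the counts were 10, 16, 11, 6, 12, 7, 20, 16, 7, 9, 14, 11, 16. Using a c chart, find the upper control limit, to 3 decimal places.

22.282

c̄ = (10 + 16 + 11 + 6 + 12 + 7 + 20 + 16 + 7 + 9 + 14 + 11 + 16) / 13 = 155 / 13 = 11.9231
UCL = c̄ + 3√c̄ = 11.9231 + 3 × √11.9231 = 11.9231 + 3 × 3.4530 = 22.2820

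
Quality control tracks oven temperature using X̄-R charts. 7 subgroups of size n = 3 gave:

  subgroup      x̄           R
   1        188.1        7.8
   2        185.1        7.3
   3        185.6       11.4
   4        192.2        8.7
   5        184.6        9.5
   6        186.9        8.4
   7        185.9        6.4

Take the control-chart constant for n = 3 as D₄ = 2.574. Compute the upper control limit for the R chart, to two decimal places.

21.88

R̄ = (7.8 + 7.3 + 11.4 + 8.7 + 9.5 + 8.4 + 6.4) / 7 = 59.5000 / 7 = 8.5000
UCL_R = D₄·R̄ = 2.574 × 8.5000 = 21.8790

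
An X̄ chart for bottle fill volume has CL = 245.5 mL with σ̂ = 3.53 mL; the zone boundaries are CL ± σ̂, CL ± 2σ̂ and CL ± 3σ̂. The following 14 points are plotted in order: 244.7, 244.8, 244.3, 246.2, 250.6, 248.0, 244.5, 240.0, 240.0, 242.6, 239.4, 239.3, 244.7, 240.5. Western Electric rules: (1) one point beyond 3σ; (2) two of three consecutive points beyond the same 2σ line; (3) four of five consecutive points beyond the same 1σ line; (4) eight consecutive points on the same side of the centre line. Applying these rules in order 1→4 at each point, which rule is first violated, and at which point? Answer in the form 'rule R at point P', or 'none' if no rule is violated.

Zone of each point (C = within 1σ̂, B = 1σ̂–2σ̂, A = 2σ̂–3σ̂, * = beyond 3σ̂; sign = side of CL): 1:-C, 2:-C, 3:-C, 4:+C, 5:+B, 6:+C, 7:-C, 8:-B, 9:-B, 10:-C, 11:-B, 12:-B, 13:-C, 14:-B
Rule 3 (four of five consecutive points beyond the same 1σ limit) is satisfied at point 12.

rule 3 at point 12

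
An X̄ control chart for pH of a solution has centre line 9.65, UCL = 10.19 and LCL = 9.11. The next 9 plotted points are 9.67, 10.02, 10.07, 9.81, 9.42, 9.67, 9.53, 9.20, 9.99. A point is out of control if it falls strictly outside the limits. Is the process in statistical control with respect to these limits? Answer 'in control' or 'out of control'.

in control

All 9 points lie within [9.11, 10.19].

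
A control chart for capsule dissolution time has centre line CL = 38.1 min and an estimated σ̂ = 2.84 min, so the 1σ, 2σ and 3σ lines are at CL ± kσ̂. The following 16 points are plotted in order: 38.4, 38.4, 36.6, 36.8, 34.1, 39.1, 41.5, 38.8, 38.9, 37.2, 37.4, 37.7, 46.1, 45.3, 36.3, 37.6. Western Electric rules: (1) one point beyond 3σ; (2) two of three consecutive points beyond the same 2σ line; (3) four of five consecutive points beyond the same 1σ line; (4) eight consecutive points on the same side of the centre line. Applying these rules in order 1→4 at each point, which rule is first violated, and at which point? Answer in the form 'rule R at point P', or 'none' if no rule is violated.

rule 2 at point 14

Zone of each point (C = within 1σ̂, B = 1σ̂–2σ̂, A = 2σ̂–3σ̂, * = beyond 3σ̂; sign = side of CL): 1:+C, 2:+C, 3:-C, 4:-C, 5:-B, 6:+C, 7:+B, 8:+C, 9:+C, 10:-C, 11:-C, 12:-C, 13:+A, 14:+A, 15:-C, 16:-C
Rule 2 (two of three consecutive points beyond the same 2σ limit) is satisfied at point 14.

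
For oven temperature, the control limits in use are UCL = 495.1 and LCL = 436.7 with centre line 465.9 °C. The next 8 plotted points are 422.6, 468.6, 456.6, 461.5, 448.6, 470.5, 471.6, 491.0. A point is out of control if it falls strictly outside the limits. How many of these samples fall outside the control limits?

1

Compare each point to [436.7, 495.1]: sample 1 = 422.6 < LCL.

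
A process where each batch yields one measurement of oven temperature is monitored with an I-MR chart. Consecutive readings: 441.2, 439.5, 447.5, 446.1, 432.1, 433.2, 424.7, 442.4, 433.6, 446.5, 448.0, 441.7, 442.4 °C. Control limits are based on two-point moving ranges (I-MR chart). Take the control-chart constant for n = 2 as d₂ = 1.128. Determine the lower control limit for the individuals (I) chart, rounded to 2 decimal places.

421.61

X̄ = (441.2 + 439.5 + 447.5 + 446.1 + 432.1 + 433.2 + 424.7 + 442.4 + 433.6 + 446.5 + 448.0 + 441.7 + 442.4) / 13 = 439.9154
Moving ranges: 1.7, 8.0, 1.4, 14.0, 1.1, 8.5, 17.7, 8.8, 12.9, 1.5, 6.3, 0.7; M̄R̄ = 82.6000 / 12 = 6.8833
LCL = X̄ − 3·M̄R̄/d₂ = 439.9154 − 3 × 6.8833 / 1.128 = 421.6086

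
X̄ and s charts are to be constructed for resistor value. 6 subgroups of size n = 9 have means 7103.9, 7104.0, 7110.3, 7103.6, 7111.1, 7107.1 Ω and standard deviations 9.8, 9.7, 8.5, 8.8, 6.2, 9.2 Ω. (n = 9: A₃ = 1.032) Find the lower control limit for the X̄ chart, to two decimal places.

7097.69

X̄̄ = (7103.9 + 7104.0 + 7110.3 + 7103.6 + 7111.1 + 7107.1) / 6 = 7106.6667
s̄ = (9.8 + 9.7 + 8.5 + 8.8 + 6.2 + 9.2) / 6 = 8.7000
LCL = X̄̄ − A₃·s̄ = 7106.6667 − 1.032 × 8.7000 = 7097.6883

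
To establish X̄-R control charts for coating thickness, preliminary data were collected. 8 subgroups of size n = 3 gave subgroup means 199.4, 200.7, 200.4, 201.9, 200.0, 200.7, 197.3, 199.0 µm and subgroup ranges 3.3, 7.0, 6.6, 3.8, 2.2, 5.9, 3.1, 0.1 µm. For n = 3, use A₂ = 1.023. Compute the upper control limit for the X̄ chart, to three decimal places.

X̄̄ = (199.4 + 200.7 + 200.4 + 201.9 + 200.0 + 200.7 + 197.3 + 199.0) / 8 = 1599.4000 / 8 = 199.9250
R̄ = (3.3 + 7.0 + 6.6 + 3.8 + 2.2 + 5.9 + 3.1 + 0.1) / 8 = 32.0000 / 8 = 4.0000
UCL = X̄̄ + A₂·R̄ = 199.9250 + 1.023 × 4.0000 = 204.0170

204.017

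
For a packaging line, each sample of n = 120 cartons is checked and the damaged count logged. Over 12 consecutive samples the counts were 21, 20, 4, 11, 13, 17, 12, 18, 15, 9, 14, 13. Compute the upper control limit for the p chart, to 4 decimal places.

p̄ = Σdᵢ / (k·n) = 167 / (12 × 120) = 0.11597
UCL = p̄ + 3·√(p̄(1−p̄)/n) = 0.11597 + 3 × √(0.11597×0.88403/120) = 0.11597 + 3 × 0.02923 = 0.20366

0.2037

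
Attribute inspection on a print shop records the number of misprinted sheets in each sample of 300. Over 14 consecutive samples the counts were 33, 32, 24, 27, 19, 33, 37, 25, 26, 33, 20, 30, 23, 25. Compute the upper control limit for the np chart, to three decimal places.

42.672

p̄ = Σdᵢ / (k·n) = 387 / (14 × 300) = 0.09214
UCL = np̄ + 3·√(np̄(1−p̄)) = 27.6429 + 3 × √(27.6429×0.90786) = 27.6429 + 3 × 5.0096 = 42.6716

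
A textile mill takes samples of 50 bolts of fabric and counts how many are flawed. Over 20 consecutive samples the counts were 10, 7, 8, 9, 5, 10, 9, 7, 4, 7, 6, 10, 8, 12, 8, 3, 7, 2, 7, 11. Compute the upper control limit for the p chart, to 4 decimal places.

p̄ = Σdᵢ / (k·n) = 150 / (20 × 50) = 0.15000
UCL = p̄ + 3·√(p̄(1−p̄)/n) = 0.15000 + 3 × √(0.15000×0.85000/50) = 0.15000 + 3 × 0.05050 = 0.30149

0.3015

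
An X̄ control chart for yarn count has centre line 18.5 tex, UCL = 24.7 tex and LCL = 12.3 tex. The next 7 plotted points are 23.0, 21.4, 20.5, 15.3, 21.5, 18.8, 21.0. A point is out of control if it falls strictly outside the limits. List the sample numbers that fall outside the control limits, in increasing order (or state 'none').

All 7 points lie within [12.3, 24.7].

none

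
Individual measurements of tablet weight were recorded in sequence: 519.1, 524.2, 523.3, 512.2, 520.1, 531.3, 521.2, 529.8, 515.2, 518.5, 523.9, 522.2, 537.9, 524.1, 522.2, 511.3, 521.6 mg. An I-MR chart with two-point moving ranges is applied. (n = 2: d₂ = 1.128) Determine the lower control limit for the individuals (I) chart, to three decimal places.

500.217

X̄ = (519.1 + 524.2 + 523.3 + 512.2 + 520.1 + 531.3 + 521.2 + 529.8 + 515.2 + 518.5 + 523.9 + 522.2 + 537.9 + 524.1 + 522.2 + 511.3 + 521.6) / 17 = 522.2412
Moving ranges: 5.1, 0.9, 11.1, 7.9, 11.2, 10.1, 8.6, 14.6, 3.3, 5.4, 1.7, 15.7, 13.8, 1.9, 10.9, 10.3; M̄R̄ = 132.5000 / 16 = 8.2812
LCL = X̄ − 3·M̄R̄/d₂ = 522.2412 − 3 × 8.2812 / 1.128 = 500.2166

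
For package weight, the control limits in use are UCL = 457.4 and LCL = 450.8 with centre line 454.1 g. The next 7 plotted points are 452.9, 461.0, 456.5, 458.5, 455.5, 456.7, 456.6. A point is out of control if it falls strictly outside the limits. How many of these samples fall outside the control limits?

Compare each point to [450.8, 457.4]: sample 2 = 461.0 > UCL; sample 4 = 458.5 > UCL.

2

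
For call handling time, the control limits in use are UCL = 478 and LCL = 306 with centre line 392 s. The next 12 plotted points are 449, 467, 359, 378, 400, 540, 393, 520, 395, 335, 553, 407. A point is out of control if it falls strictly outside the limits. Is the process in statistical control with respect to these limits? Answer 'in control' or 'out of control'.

out of control

Compare each point to [306, 478]: sample 6 = 540 > UCL; sample 8 = 520 > UCL; sample 11 = 553 > UCL.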